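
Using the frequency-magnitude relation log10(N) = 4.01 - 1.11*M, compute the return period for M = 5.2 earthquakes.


log10(N) = 4.01 - 1.11*5.2 = -1.762
N = 10^-1.762 = 0.017298
T = 1/N = 1/0.017298 = 57.8096 years

57.8096


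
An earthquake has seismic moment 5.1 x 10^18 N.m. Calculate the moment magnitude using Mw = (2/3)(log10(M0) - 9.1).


log10(M0) = log10(5.1 x 10^18) = 18.7076
Mw = 2/3 * (18.7076 - 9.1)
= 2/3 * 9.6076
= 6.41

6.41


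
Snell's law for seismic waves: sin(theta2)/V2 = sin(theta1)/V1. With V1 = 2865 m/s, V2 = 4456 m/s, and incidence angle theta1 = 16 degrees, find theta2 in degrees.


sin(theta1) = sin(16 deg) = 0.275637
sin(theta2) = V2/V1 * sin(theta1) = 4456/2865 * 0.275637 = 0.428705
theta2 = arcsin(0.428705) = 25.3854 degrees

25.3854


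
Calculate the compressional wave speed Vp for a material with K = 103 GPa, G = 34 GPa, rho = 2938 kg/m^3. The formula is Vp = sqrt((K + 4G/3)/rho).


First compute the effective modulus:
K + 4G/3 = 103e9 + 4*34e9/3 = 148333333333.33 Pa
Then divide by density:
148333333333.33 / 2938 = 50487860.2224 Pa/(kg/m^3)
Take the square root:
Vp = sqrt(50487860.2224) = 7105.48 m/s

7105.48


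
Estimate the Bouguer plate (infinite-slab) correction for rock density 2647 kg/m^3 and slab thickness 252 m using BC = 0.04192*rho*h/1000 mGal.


BC = 0.04192 * rho * h / 1000
= 0.04192 * 2647 * 252 / 1000
= 27.9625 mGal

27.9625


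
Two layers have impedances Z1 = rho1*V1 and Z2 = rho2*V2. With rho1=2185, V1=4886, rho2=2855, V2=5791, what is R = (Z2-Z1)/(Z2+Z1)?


Z1 = 2185 * 4886 = 10675910
Z2 = 2855 * 5791 = 16533305
R = (16533305 - 10675910) / (16533305 + 10675910) = 5857395 / 27209215 = 0.2153

0.2153


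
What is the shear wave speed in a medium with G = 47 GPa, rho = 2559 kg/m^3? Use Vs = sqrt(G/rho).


Convert G to Pa: G = 47e9 Pa
Compute G/rho = 47e9 / 2559 = 18366549.4334
Vs = sqrt(18366549.4334) = 4285.62 m/s

4285.62


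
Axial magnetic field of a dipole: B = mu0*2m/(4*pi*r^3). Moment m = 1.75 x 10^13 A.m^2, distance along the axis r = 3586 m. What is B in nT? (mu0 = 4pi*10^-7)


m = 1.75 x 10^13 = 17500000000000 A.m^2
2m = 35000000000000 A.m^2
r^3 = 3586^3 = 46113794056
B = (4pi*10^-7) * 35000000000000 / (4*pi * 46113794056) * 1e9
= 43982297.150257 / 579483026541.93 * 1e9
= 75899.1983 nT

75899.1983


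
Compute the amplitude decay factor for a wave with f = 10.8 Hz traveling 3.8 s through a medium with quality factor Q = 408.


pi*f*t/Q = pi*10.8*3.8/408 = 0.316007
A/A0 = exp(-0.316007) = 0.729054

0.729054


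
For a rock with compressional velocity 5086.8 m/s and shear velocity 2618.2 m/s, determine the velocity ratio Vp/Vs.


Vp/Vs = 5086.8 / 2618.2
= 1.9429

1.9429


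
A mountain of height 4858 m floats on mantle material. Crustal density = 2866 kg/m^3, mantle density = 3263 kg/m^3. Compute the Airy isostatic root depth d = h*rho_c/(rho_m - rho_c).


rho_m - rho_c = 3263 - 2866 = 397
d = 4858 * 2866 / 397
= 13923028 / 397
= 35070.6 m

35070.6


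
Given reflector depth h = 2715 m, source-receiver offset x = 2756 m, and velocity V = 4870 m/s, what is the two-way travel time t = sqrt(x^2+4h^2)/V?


x^2 + 4h^2 = 2756^2 + 4*2715^2 = 7595536 + 29484900 = 37080436
sqrt(37080436) = 6089.3707
t = 6089.3707 / 4870 = 1.2504 s

1.2504


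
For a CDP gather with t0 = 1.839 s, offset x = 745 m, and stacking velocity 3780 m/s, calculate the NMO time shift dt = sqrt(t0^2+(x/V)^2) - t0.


x/Vnmo = 745/3780 = 0.19709
(x/Vnmo)^2 = 0.038844
t0^2 = 3.381921
sqrt(3.381921 + 0.038844) = 1.849531
dt = 1.849531 - 1.839 = 0.010531

0.010531


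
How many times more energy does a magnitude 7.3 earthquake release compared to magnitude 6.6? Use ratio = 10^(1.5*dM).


M2 - M1 = 7.3 - 6.6 = 0.7
1.5 * 0.7 = 1.05
ratio = 10^1.05 = 11.22

11.22


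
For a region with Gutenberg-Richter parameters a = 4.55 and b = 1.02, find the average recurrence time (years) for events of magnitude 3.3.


log10(N) = 4.55 - 1.02*3.3 = 1.184
N = 10^1.184 = 15.275661
T = 1/N = 1/15.275661 = 0.0655 years

0.0655


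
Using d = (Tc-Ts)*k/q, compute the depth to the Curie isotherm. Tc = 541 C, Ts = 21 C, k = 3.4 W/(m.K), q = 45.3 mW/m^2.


T_Curie - T_surf = 541 - 21 = 520 C
Convert q to W/m^2: 45.3 mW/m^2 = 0.0453 W/m^2
d = 520 * 3.4 / 0.0453 = 39028.7 m

39028.7


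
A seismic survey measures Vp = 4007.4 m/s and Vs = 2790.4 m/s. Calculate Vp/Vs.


Vp/Vs = 4007.4 / 2790.4
= 1.4361

1.4361


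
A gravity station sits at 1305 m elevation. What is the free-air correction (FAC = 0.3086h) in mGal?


FAC = 0.3086 * h
= 0.3086 * 1305
= 402.723 mGal

402.723


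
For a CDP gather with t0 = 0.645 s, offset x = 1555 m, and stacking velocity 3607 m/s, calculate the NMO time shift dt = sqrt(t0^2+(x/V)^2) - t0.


x/Vnmo = 1555/3607 = 0.431106
(x/Vnmo)^2 = 0.185853
t0^2 = 0.416025
sqrt(0.416025 + 0.185853) = 0.775808
dt = 0.775808 - 0.645 = 0.130808

0.130808


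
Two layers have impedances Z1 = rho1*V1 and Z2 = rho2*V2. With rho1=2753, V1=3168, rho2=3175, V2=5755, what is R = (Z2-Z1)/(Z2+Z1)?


Z1 = 2753 * 3168 = 8721504
Z2 = 3175 * 5755 = 18272125
R = (18272125 - 8721504) / (18272125 + 8721504) = 9550621 / 26993629 = 0.3538

0.3538


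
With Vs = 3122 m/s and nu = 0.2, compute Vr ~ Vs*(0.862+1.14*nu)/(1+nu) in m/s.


Numerator factor = 0.862 + 1.14*0.2 = 1.09
Denominator = 1 + 0.2 = 1.2
Vr = 3122 * 1.09 / 1.2 = 2835.82 m/s

2835.82


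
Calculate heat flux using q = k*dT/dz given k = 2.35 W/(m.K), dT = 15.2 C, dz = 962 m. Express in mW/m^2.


q = k * dT / dz * 1000
= 2.35 * 15.2 / 962 * 1000
= 0.037131 * 1000
= 37.131 mW/m^2

37.131


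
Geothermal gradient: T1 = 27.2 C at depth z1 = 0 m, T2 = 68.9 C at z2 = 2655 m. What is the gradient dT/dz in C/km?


dT = 68.9 - 27.2 = 41.7 C
dz = 2655 - 0 = 2655 m
gradient = dT/dz * 1000 = 41.7/2655 * 1000 = 15.7062 C/km

15.7062


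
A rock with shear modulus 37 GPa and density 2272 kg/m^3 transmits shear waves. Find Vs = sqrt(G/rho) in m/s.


Convert G to Pa: G = 37e9 Pa
Compute G/rho = 37e9 / 2272 = 16285211.2676
Vs = sqrt(16285211.2676) = 4035.49 m/s

4035.49


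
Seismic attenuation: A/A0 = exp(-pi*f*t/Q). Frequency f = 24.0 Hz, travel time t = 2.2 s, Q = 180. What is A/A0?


pi*f*t/Q = pi*24.0*2.2/180 = 0.921534
A/A0 = exp(-0.921534) = 0.397908

0.397908


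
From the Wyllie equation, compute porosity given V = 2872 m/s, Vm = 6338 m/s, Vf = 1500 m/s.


1/V - 1/Vm = 1/2872 - 1/6338 = 0.00019041
1/Vf - 1/Vm = 1/1500 - 1/6338 = 0.00050889
phi = 0.00019041 / 0.00050889 = 0.3742

0.3742


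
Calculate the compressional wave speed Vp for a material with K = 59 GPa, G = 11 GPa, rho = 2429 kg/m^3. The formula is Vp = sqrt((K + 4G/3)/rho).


First compute the effective modulus:
K + 4G/3 = 59e9 + 4*11e9/3 = 73666666666.67 Pa
Then divide by density:
73666666666.67 / 2429 = 30327981.3366 Pa/(kg/m^3)
Take the square root:
Vp = sqrt(30327981.3366) = 5507.08 m/s

5507.08


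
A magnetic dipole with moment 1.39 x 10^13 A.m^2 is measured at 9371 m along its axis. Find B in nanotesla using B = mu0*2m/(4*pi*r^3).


m = 1.39 x 10^13 = 13900000000000 A.m^2
2m = 27800000000000 A.m^2
r^3 = 9371^3 = 822920371811
B = (4pi*10^-7) * 27800000000000 / (4*pi * 822920371811) * 1e9
= 34934510.307919 / 10341122378283.28 * 1e9
= 3378.2126 nT

3378.2126


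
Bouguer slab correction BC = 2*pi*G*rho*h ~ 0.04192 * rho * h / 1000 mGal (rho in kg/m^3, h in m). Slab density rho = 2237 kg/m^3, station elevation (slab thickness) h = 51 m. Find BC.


BC = 0.04192 * rho * h / 1000
= 0.04192 * 2237 * 51 / 1000
= 4.7825 mGal

4.7825


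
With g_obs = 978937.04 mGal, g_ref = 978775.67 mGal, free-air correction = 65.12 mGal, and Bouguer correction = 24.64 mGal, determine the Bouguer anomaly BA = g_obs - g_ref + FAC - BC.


BA = g_obs - g_ref + FAC - BC
= 978937.04 - 978775.67 + 65.12 - 24.64
= 201.85 mGal

201.85


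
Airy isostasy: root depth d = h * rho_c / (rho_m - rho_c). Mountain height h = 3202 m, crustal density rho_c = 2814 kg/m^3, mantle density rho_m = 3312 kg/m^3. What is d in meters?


rho_m - rho_c = 3312 - 2814 = 498
d = 3202 * 2814 / 498
= 9010428 / 498
= 18093.23 m

18093.23


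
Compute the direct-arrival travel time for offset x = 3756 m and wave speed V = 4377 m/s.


t = x / V
= 3756 / 4377
= 0.8581 s

0.8581


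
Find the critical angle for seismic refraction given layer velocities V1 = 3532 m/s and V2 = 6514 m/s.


V1/V2 = 3532/6514 = 0.542217
theta_c = arcsin(0.542217) = 32.8347 degrees

32.8347


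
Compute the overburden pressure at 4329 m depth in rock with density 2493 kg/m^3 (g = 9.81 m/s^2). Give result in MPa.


P = rho * g * z / 1e6
= 2493 * 9.81 * 4329 / 1e6
= 105871452.57 / 1e6
= 105.8715 MPa

105.8715


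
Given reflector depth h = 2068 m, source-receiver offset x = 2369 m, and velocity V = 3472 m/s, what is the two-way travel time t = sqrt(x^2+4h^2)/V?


x^2 + 4h^2 = 2369^2 + 4*2068^2 = 5612161 + 17106496 = 22718657
sqrt(22718657) = 4766.4092
t = 4766.4092 / 3472 = 1.3728 s

1.3728


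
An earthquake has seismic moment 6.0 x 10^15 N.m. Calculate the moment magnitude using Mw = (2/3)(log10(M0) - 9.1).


log10(M0) = log10(6.0 x 10^15) = 15.7782
Mw = 2/3 * (15.7782 - 9.1)
= 2/3 * 6.6782
= 4.45

4.45


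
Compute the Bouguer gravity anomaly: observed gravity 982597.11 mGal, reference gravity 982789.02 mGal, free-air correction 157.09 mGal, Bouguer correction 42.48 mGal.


BA = g_obs - g_ref + FAC - BC
= 982597.11 - 982789.02 + 157.09 - 42.48
= -77.3 mGal

-77.3


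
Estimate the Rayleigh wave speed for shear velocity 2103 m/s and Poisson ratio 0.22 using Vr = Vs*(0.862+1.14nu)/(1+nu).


Numerator factor = 0.862 + 1.14*0.22 = 1.1128
Denominator = 1 + 0.22 = 1.22
Vr = 2103 * 1.1128 / 1.22 = 1918.21 m/s

1918.21


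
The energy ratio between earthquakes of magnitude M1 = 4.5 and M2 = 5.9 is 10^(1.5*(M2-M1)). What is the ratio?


M2 - M1 = 5.9 - 4.5 = 1.4
1.5 * 1.4 = 2.1
ratio = 10^2.1 = 125.89

125.89


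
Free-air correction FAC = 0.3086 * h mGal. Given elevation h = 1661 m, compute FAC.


FAC = 0.3086 * h
= 0.3086 * 1661
= 512.5846 mGal

512.5846


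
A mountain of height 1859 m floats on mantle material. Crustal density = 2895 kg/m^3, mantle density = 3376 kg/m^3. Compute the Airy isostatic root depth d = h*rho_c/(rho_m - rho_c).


rho_m - rho_c = 3376 - 2895 = 481
d = 1859 * 2895 / 481
= 5381805 / 481
= 11188.78 m

11188.78


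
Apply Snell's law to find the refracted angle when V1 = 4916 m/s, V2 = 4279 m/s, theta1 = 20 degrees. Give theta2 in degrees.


sin(theta1) = sin(20 deg) = 0.34202
sin(theta2) = V2/V1 * sin(theta1) = 4279/4916 * 0.34202 = 0.297702
theta2 = arcsin(0.297702) = 17.3196 degrees

17.3196


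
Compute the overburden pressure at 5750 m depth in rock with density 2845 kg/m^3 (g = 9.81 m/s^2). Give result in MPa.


P = rho * g * z / 1e6
= 2845 * 9.81 * 5750 / 1e6
= 160479337.5 / 1e6
= 160.4793 MPa

160.4793


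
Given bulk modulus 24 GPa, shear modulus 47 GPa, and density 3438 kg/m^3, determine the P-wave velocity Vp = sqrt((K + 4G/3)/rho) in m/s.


First compute the effective modulus:
K + 4G/3 = 24e9 + 4*47e9/3 = 86666666666.67 Pa
Then divide by density:
86666666666.67 / 3438 = 25208454.5278 Pa/(kg/m^3)
Take the square root:
Vp = sqrt(25208454.5278) = 5020.8 m/s

5020.8


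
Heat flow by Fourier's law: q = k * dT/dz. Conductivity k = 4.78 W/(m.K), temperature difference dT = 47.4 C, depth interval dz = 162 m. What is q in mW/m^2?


q = k * dT / dz * 1000
= 4.78 * 47.4 / 162 * 1000
= 1.398593 * 1000
= 1398.5926 mW/m^2

1398.5926


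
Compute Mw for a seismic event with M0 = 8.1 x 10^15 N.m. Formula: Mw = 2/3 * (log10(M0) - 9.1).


log10(M0) = log10(8.1 x 10^15) = 15.9085
Mw = 2/3 * (15.9085 - 9.1)
= 2/3 * 6.8085
= 4.54

4.54


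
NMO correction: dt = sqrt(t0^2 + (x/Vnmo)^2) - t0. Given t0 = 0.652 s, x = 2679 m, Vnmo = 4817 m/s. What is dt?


x/Vnmo = 2679/4817 = 0.556155
(x/Vnmo)^2 = 0.309309
t0^2 = 0.425104
sqrt(0.425104 + 0.309309) = 0.856979
dt = 0.856979 - 0.652 = 0.204979

0.204979


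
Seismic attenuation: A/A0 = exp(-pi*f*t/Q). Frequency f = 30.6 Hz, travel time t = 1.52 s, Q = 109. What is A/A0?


pi*f*t/Q = pi*30.6*1.52/109 = 1.340567
A/A0 = exp(-1.340567) = 0.261697

0.261697


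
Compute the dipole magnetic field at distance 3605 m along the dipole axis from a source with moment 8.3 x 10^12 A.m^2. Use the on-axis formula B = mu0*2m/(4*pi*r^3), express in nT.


m = 8.3 x 10^12 = 8300000000000 A.m^2
2m = 16600000000000 A.m^2
r^3 = 3605^3 = 46850670125
B = (4pi*10^-7) * 16600000000000 / (4*pi * 46850670125) * 1e9
= 20860175.219836 / 588742884321.84 * 1e9
= 35431.7237 nT

35431.7237


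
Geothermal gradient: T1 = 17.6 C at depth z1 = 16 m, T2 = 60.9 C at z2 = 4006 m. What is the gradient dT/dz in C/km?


dT = 60.9 - 17.6 = 43.3 C
dz = 4006 - 16 = 3990 m
gradient = dT/dz * 1000 = 43.3/3990 * 1000 = 10.8521 C/km

10.8521


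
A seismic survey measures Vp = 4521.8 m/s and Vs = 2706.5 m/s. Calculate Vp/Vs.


Vp/Vs = 4521.8 / 2706.5
= 1.6707

1.6707


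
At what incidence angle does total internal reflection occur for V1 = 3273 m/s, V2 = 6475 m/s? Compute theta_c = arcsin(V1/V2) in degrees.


V1/V2 = 3273/6475 = 0.505483
theta_c = arcsin(0.505483) = 30.3634 degrees

30.3634


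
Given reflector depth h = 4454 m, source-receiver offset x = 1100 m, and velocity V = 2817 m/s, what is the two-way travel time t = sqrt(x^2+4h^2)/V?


x^2 + 4h^2 = 1100^2 + 4*4454^2 = 1210000 + 79352464 = 80562464
sqrt(80562464) = 8975.6595
t = 8975.6595 / 2817 = 3.1862 s

3.1862


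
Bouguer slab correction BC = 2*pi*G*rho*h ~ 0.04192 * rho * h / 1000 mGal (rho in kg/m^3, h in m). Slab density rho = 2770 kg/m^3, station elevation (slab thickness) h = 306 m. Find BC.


BC = 0.04192 * rho * h / 1000
= 0.04192 * 2770 * 306 / 1000
= 35.5322 mGal

35.5322


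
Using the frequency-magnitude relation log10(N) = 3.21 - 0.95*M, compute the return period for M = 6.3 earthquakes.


log10(N) = 3.21 - 0.95*6.3 = -2.775
N = 10^-2.775 = 0.001679
T = 1/N = 1/0.001679 = 595.6621 years

595.6621


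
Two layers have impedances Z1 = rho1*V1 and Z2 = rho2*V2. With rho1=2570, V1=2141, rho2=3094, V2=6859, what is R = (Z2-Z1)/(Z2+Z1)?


Z1 = 2570 * 2141 = 5502370
Z2 = 3094 * 6859 = 21221746
R = (21221746 - 5502370) / (21221746 + 5502370) = 15719376 / 26724116 = 0.5882

0.5882


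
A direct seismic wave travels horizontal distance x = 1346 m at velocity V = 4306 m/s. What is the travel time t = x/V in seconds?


t = x / V
= 1346 / 4306
= 0.3126 s

0.3126


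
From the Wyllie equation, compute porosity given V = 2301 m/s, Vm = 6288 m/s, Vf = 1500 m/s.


1/V - 1/Vm = 1/2301 - 1/6288 = 0.00027556
1/Vf - 1/Vm = 1/1500 - 1/6288 = 0.00050763
phi = 0.00027556 / 0.00050763 = 0.5428

0.5428


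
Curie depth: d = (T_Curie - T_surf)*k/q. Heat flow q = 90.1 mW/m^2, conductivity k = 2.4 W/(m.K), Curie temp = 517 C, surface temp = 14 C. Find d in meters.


T_Curie - T_surf = 517 - 14 = 503 C
Convert q to W/m^2: 90.1 mW/m^2 = 0.0901 W/m^2
d = 503 * 2.4 / 0.0901 = 13398.45 m

13398.45


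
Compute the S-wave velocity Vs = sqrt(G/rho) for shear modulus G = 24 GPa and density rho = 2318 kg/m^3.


Convert G to Pa: G = 24e9 Pa
Compute G/rho = 24e9 / 2318 = 10353753.2355
Vs = sqrt(10353753.2355) = 3217.72 m/s

3217.72


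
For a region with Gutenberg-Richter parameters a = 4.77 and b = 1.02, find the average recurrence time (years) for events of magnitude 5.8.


log10(N) = 4.77 - 1.02*5.8 = -1.146
N = 10^-1.146 = 0.07145
T = 1/N = 1/0.07145 = 13.9959 years

13.9959


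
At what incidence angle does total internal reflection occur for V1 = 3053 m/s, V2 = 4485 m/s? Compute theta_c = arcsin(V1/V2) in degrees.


V1/V2 = 3053/4485 = 0.680713
theta_c = arcsin(0.680713) = 42.8994 degrees

42.8994


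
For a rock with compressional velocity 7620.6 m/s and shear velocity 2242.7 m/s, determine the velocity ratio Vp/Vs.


Vp/Vs = 7620.6 / 2242.7
= 3.398

3.398


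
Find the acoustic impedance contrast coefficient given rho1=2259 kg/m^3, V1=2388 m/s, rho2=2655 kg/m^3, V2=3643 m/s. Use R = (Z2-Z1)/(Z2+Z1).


Z1 = 2259 * 2388 = 5394492
Z2 = 2655 * 3643 = 9672165
R = (9672165 - 5394492) / (9672165 + 5394492) = 4277673 / 15066657 = 0.2839

0.2839


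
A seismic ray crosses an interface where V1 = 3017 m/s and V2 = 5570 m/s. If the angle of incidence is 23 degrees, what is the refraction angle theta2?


sin(theta1) = sin(23 deg) = 0.390731
sin(theta2) = V2/V1 * sin(theta1) = 5570/3017 * 0.390731 = 0.72137
theta2 = arcsin(0.72137) = 46.1677 degrees

46.1677


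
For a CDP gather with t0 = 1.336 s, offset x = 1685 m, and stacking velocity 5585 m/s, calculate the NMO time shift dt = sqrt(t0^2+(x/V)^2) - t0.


x/Vnmo = 1685/5585 = 0.301701
(x/Vnmo)^2 = 0.091023
t0^2 = 1.784896
sqrt(1.784896 + 0.091023) = 1.369642
dt = 1.369642 - 1.336 = 0.033642

0.033642


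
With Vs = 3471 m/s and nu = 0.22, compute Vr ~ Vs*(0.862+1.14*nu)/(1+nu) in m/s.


Numerator factor = 0.862 + 1.14*0.22 = 1.1128
Denominator = 1 + 0.22 = 1.22
Vr = 3471 * 1.1128 / 1.22 = 3166.01 m/s

3166.01


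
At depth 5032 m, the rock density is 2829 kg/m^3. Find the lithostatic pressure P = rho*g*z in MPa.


P = rho * g * z / 1e6
= 2829 * 9.81 * 5032 / 1e6
= 139650529.68 / 1e6
= 139.6505 MPa

139.6505


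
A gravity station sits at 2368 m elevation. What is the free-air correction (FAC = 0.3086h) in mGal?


FAC = 0.3086 * h
= 0.3086 * 2368
= 730.7648 mGal

730.7648


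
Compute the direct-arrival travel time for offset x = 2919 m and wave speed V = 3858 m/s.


t = x / V
= 2919 / 3858
= 0.7566 s

0.7566


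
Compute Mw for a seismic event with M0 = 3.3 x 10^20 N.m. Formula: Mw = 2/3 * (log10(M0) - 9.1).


log10(M0) = log10(3.3 x 10^20) = 20.5185
Mw = 2/3 * (20.5185 - 9.1)
= 2/3 * 11.4185
= 7.61

7.61


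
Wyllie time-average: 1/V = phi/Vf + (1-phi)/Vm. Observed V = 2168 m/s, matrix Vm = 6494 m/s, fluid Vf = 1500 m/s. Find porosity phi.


1/V - 1/Vm = 1/2168 - 1/6494 = 0.00030727
1/Vf - 1/Vm = 1/1500 - 1/6494 = 0.00051268
phi = 0.00030727 / 0.00051268 = 0.5993

0.5993


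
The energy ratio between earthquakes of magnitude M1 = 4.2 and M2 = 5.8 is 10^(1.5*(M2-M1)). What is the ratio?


M2 - M1 = 5.8 - 4.2 = 1.6
1.5 * 1.6 = 2.4
ratio = 10^2.4 = 251.19

251.19


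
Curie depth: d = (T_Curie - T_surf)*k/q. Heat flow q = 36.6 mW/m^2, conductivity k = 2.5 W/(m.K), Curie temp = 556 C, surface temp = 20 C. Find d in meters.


T_Curie - T_surf = 556 - 20 = 536 C
Convert q to W/m^2: 36.6 mW/m^2 = 0.0366 W/m^2
d = 536 * 2.5 / 0.0366 = 36612.02 m

36612.02


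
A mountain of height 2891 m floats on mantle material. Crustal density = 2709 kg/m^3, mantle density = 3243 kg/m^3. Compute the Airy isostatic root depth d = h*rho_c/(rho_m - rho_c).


rho_m - rho_c = 3243 - 2709 = 534
d = 2891 * 2709 / 534
= 7831719 / 534
= 14666.14 m

14666.14


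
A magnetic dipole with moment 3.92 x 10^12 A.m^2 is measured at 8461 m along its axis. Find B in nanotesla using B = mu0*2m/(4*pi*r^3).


m = 3.92 x 10^12 = 3920000000000 A.m^2
2m = 7840000000000 A.m^2
r^3 = 8461^3 = 605710476181
B = (4pi*10^-7) * 7840000000000 / (4*pi * 605710476181) * 1e9
= 9852034.561658 / 7611582328690.42 * 1e9
= 1294.3478 nT

1294.3478


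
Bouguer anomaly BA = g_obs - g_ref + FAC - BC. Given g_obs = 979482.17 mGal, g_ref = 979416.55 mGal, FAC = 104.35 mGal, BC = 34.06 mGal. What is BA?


BA = g_obs - g_ref + FAC - BC
= 979482.17 - 979416.55 + 104.35 - 34.06
= 135.91 mGal

135.91


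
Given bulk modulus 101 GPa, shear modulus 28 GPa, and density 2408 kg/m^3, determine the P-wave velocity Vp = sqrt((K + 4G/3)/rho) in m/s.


First compute the effective modulus:
K + 4G/3 = 101e9 + 4*28e9/3 = 138333333333.33 Pa
Then divide by density:
138333333333.33 / 2408 = 57447397.5637 Pa/(kg/m^3)
Take the square root:
Vp = sqrt(57447397.5637) = 7579.41 m/s

7579.41


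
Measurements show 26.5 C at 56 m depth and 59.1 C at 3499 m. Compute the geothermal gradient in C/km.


dT = 59.1 - 26.5 = 32.6 C
dz = 3499 - 56 = 3443 m
gradient = dT/dz * 1000 = 32.6/3443 * 1000 = 9.4685 C/km

9.4685


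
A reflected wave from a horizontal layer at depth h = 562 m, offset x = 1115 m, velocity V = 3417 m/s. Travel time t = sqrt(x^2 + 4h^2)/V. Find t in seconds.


x^2 + 4h^2 = 1115^2 + 4*562^2 = 1243225 + 1263376 = 2506601
sqrt(2506601) = 1583.2249
t = 1583.2249 / 3417 = 0.4633 s

0.4633


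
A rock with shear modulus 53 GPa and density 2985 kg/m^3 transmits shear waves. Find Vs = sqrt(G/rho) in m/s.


Convert G to Pa: G = 53e9 Pa
Compute G/rho = 53e9 / 2985 = 17755443.8861
Vs = sqrt(17755443.8861) = 4213.72 m/s

4213.72


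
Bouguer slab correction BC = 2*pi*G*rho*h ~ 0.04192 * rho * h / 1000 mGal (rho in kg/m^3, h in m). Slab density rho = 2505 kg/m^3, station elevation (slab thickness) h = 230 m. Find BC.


BC = 0.04192 * rho * h / 1000
= 0.04192 * 2505 * 230 / 1000
= 24.1522 mGal

24.1522


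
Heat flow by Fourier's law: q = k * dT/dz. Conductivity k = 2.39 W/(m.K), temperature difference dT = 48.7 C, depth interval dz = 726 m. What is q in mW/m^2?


q = k * dT / dz * 1000
= 2.39 * 48.7 / 726 * 1000
= 0.160321 * 1000
= 160.3209 mW/m^2

160.3209


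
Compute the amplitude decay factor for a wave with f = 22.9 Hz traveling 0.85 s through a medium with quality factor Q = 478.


pi*f*t/Q = pi*22.9*0.85/478 = 0.127931
A/A0 = exp(-0.127931) = 0.879914

0.879914


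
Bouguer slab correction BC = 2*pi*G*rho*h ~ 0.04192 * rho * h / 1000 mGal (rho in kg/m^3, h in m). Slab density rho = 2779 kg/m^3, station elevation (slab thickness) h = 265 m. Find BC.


BC = 0.04192 * rho * h / 1000
= 0.04192 * 2779 * 265 / 1000
= 30.8714 mGal

30.8714


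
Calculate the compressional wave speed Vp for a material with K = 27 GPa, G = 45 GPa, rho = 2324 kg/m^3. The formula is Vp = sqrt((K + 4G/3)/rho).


First compute the effective modulus:
K + 4G/3 = 27e9 + 4*45e9/3 = 87000000000.0 Pa
Then divide by density:
87000000000.0 / 2324 = 37435456.1102 Pa/(kg/m^3)
Take the square root:
Vp = sqrt(37435456.1102) = 6118.45 m/s

6118.45


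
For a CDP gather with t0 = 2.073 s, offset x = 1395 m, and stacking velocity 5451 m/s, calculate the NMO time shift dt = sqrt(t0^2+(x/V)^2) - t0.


x/Vnmo = 1395/5451 = 0.255916
(x/Vnmo)^2 = 0.065493
t0^2 = 4.297329
sqrt(4.297329 + 0.065493) = 2.088737
dt = 2.088737 - 2.073 = 0.015737

0.015737


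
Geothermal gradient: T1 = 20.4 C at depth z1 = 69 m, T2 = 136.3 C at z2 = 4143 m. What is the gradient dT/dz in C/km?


dT = 136.3 - 20.4 = 115.9 C
dz = 4143 - 69 = 4074 m
gradient = dT/dz * 1000 = 115.9/4074 * 1000 = 28.4487 C/km

28.4487


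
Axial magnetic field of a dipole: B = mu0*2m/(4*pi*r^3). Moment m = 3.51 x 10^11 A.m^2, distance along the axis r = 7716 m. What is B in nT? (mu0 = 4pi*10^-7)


m = 3.51 x 10^11 = 351000000000 A.m^2
2m = 702000000000 A.m^2
r^3 = 7716^3 = 459384837696
B = (4pi*10^-7) * 702000000000 / (4*pi * 459384837696) * 1e9
= 882159.217128 / 5772800125105.17 * 1e9
= 152.8131 nT

152.8131


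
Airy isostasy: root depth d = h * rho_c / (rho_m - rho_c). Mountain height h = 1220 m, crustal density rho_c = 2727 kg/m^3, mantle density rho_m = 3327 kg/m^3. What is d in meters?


rho_m - rho_c = 3327 - 2727 = 600
d = 1220 * 2727 / 600
= 3326940 / 600
= 5544.9 m

5544.9


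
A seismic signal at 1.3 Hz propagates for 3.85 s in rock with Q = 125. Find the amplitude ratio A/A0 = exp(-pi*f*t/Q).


pi*f*t/Q = pi*1.3*3.85/125 = 0.125789
A/A0 = exp(-0.125789) = 0.881801

0.881801


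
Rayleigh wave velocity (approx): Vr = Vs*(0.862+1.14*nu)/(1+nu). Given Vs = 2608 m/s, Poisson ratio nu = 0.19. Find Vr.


Numerator factor = 0.862 + 1.14*0.19 = 1.0786
Denominator = 1 + 0.19 = 1.19
Vr = 2608 * 1.0786 / 1.19 = 2363.86 m/s

2363.86


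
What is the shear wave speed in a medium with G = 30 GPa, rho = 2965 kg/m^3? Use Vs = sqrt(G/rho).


Convert G to Pa: G = 30e9 Pa
Compute G/rho = 30e9 / 2965 = 10118043.8449
Vs = sqrt(10118043.8449) = 3180.89 m/s

3180.89


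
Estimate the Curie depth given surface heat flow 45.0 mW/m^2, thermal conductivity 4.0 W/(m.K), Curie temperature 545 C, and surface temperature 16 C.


T_Curie - T_surf = 545 - 16 = 529 C
Convert q to W/m^2: 45.0 mW/m^2 = 0.045 W/m^2
d = 529 * 4.0 / 0.045 = 47022.22 m

47022.22


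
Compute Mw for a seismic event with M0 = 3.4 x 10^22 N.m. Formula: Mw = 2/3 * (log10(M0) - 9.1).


log10(M0) = log10(3.4 x 10^22) = 22.5315
Mw = 2/3 * (22.5315 - 9.1)
= 2/3 * 13.4315
= 8.95

8.95


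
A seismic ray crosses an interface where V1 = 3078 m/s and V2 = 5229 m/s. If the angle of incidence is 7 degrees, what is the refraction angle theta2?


sin(theta1) = sin(7 deg) = 0.121869
sin(theta2) = V2/V1 * sin(theta1) = 5229/3078 * 0.121869 = 0.207035
theta2 = arcsin(0.207035) = 11.9487 degrees

11.9487


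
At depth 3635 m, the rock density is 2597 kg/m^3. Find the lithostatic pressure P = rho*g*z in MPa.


P = rho * g * z / 1e6
= 2597 * 9.81 * 3635 / 1e6
= 92607331.95 / 1e6
= 92.6073 MPa

92.6073


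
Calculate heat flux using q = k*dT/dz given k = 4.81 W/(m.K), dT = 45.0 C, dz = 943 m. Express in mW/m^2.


q = k * dT / dz * 1000
= 4.81 * 45.0 / 943 * 1000
= 0.229533 * 1000
= 229.5334 mW/m^2

229.5334


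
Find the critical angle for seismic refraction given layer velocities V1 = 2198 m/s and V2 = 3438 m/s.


V1/V2 = 2198/3438 = 0.639325
theta_c = arcsin(0.639325) = 39.7415 degrees

39.7415


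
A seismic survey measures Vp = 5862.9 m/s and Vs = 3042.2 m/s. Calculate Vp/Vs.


Vp/Vs = 5862.9 / 3042.2
= 1.9272

1.9272


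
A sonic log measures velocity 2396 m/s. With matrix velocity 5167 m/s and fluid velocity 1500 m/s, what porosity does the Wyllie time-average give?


1/V - 1/Vm = 1/2396 - 1/5167 = 0.00022383
1/Vf - 1/Vm = 1/1500 - 1/5167 = 0.00047313
phi = 0.00022383 / 0.00047313 = 0.4731

0.4731


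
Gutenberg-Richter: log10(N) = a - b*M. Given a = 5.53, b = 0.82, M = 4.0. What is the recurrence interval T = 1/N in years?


log10(N) = 5.53 - 0.82*4.0 = 2.25
N = 10^2.25 = 177.827941
T = 1/N = 1/177.827941 = 0.0056 years

0.0056


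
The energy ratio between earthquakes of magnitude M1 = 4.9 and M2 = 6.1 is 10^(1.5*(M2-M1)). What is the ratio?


M2 - M1 = 6.1 - 4.9 = 1.2
1.5 * 1.2 = 1.8
ratio = 10^1.8 = 63.1

63.1


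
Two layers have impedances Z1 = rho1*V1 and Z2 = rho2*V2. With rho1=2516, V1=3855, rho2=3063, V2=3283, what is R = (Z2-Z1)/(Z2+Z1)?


Z1 = 2516 * 3855 = 9699180
Z2 = 3063 * 3283 = 10055829
R = (10055829 - 9699180) / (10055829 + 9699180) = 356649 / 19755009 = 0.0181

0.0181


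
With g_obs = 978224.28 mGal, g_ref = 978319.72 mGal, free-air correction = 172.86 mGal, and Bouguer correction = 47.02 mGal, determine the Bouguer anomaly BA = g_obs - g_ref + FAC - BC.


BA = g_obs - g_ref + FAC - BC
= 978224.28 - 978319.72 + 172.86 - 47.02
= 30.4 mGal

30.4


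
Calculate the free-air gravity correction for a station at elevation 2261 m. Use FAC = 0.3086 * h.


FAC = 0.3086 * h
= 0.3086 * 2261
= 697.7446 mGal

697.7446


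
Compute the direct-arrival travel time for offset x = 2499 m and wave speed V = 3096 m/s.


t = x / V
= 2499 / 3096
= 0.8072 s

0.8072


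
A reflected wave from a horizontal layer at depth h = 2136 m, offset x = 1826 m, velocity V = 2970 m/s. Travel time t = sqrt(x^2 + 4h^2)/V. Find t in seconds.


x^2 + 4h^2 = 1826^2 + 4*2136^2 = 3334276 + 18249984 = 21584260
sqrt(21584260) = 4645.8864
t = 4645.8864 / 2970 = 1.5643 s

1.5643


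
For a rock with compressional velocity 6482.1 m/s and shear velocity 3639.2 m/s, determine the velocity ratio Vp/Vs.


Vp/Vs = 6482.1 / 3639.2
= 1.7812

1.7812


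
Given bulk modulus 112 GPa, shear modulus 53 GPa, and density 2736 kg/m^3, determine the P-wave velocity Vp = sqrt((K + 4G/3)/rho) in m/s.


First compute the effective modulus:
K + 4G/3 = 112e9 + 4*53e9/3 = 182666666666.67 Pa
Then divide by density:
182666666666.67 / 2736 = 66764132.5536 Pa/(kg/m^3)
Take the square root:
Vp = sqrt(66764132.5536) = 8170.93 m/s

8170.93


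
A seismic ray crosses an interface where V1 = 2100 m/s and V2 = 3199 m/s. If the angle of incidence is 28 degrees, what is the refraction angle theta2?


sin(theta1) = sin(28 deg) = 0.469472
sin(theta2) = V2/V1 * sin(theta1) = 3199/2100 * 0.469472 = 0.715162
theta2 = arcsin(0.715162) = 45.6565 degrees

45.6565


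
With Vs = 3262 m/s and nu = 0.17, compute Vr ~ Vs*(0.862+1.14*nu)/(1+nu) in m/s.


Numerator factor = 0.862 + 1.14*0.17 = 1.0558
Denominator = 1 + 0.17 = 1.17
Vr = 3262 * 1.0558 / 1.17 = 2943.61 m/s

2943.61


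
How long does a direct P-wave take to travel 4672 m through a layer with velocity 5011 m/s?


t = x / V
= 4672 / 5011
= 0.9323 s

0.9323


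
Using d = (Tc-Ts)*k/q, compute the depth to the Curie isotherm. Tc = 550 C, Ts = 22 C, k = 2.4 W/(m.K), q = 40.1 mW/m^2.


T_Curie - T_surf = 550 - 22 = 528 C
Convert q to W/m^2: 40.1 mW/m^2 = 0.0401 W/m^2
d = 528 * 2.4 / 0.0401 = 31601.0 m

31601.0


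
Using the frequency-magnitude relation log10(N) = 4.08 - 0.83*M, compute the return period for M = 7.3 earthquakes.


log10(N) = 4.08 - 0.83*7.3 = -1.979
N = 10^-1.979 = 0.010495
T = 1/N = 1/0.010495 = 95.2796 years

95.2796


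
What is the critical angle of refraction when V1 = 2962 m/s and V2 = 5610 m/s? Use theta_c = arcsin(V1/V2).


V1/V2 = 2962/5610 = 0.527986
theta_c = arcsin(0.527986) = 31.8695 degrees

31.8695


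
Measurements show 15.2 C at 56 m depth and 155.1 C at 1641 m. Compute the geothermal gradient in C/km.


dT = 155.1 - 15.2 = 139.9 C
dz = 1641 - 56 = 1585 m
gradient = dT/dz * 1000 = 139.9/1585 * 1000 = 88.265 C/km

88.265


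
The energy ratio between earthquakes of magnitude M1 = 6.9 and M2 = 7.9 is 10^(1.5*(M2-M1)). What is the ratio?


M2 - M1 = 7.9 - 6.9 = 1.0
1.5 * 1.0 = 1.5
ratio = 10^1.5 = 31.62

31.62


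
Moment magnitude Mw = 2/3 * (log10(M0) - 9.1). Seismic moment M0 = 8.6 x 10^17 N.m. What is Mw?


log10(M0) = log10(8.6 x 10^17) = 17.9345
Mw = 2/3 * (17.9345 - 9.1)
= 2/3 * 8.8345
= 5.89

5.89


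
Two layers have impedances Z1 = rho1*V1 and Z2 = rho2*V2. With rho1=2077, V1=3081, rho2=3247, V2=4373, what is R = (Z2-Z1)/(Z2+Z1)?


Z1 = 2077 * 3081 = 6399237
Z2 = 3247 * 4373 = 14199131
R = (14199131 - 6399237) / (14199131 + 6399237) = 7799894 / 20598368 = 0.3787

0.3787


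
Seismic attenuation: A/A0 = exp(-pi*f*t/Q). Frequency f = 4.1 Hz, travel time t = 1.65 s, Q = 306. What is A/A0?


pi*f*t/Q = pi*4.1*1.65/306 = 0.069454
A/A0 = exp(-0.069454) = 0.932903

0.932903


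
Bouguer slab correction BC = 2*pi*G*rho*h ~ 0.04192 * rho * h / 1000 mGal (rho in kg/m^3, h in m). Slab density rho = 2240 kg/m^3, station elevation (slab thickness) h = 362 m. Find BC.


BC = 0.04192 * rho * h / 1000
= 0.04192 * 2240 * 362 / 1000
= 33.9921 mGal

33.9921


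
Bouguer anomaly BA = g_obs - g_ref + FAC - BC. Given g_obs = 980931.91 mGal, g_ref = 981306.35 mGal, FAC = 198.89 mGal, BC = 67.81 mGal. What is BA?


BA = g_obs - g_ref + FAC - BC
= 980931.91 - 981306.35 + 198.89 - 67.81
= -243.36 mGal

-243.36


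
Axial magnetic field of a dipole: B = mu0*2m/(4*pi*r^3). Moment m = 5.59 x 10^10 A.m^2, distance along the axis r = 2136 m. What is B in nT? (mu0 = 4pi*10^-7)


m = 5.59 x 10^10 = 55900000000 A.m^2
2m = 111800000000 A.m^2
r^3 = 2136^3 = 9745491456
B = (4pi*10^-7) * 111800000000 / (4*pi * 9745491456) * 1e9
= 140492.023469 / 122465457455.17 * 1e9
= 1147.1971 nT

1147.1971


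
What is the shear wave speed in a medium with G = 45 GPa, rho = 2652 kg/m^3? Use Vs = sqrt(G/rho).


Convert G to Pa: G = 45e9 Pa
Compute G/rho = 45e9 / 2652 = 16968325.7919
Vs = sqrt(16968325.7919) = 4119.26 m/s

4119.26


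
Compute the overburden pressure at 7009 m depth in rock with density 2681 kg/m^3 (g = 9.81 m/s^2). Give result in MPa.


P = rho * g * z / 1e6
= 2681 * 9.81 * 7009 / 1e6
= 184340975.49 / 1e6
= 184.341 MPa

184.341


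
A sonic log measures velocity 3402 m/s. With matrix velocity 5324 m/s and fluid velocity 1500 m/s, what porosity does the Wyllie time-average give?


1/V - 1/Vm = 1/3402 - 1/5324 = 0.00010612
1/Vf - 1/Vm = 1/1500 - 1/5324 = 0.00047884
phi = 0.00010612 / 0.00047884 = 0.2216

0.2216


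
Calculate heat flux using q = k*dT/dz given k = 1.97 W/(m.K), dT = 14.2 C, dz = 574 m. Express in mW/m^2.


q = k * dT / dz * 1000
= 1.97 * 14.2 / 574 * 1000
= 0.048735 * 1000
= 48.7352 mW/m^2

48.7352


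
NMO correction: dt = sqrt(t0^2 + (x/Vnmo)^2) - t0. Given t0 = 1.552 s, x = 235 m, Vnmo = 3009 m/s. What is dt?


x/Vnmo = 235/3009 = 0.078099
(x/Vnmo)^2 = 0.006099
t0^2 = 2.408704
sqrt(2.408704 + 0.006099) = 1.553964
dt = 1.553964 - 1.552 = 0.001964

0.001964


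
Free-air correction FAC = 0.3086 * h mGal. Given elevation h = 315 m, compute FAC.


FAC = 0.3086 * h
= 0.3086 * 315
= 97.209 mGal

97.209


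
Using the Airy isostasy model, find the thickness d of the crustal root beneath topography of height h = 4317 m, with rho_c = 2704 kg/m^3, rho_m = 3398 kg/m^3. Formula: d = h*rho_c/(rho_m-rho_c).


rho_m - rho_c = 3398 - 2704 = 694
d = 4317 * 2704 / 694
= 11673168 / 694
= 16820.13 m

16820.13


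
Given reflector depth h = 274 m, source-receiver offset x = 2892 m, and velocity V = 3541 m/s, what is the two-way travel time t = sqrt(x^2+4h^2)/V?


x^2 + 4h^2 = 2892^2 + 4*274^2 = 8363664 + 300304 = 8663968
sqrt(8663968) = 2943.4619
t = 2943.4619 / 3541 = 0.8313 s

0.8313


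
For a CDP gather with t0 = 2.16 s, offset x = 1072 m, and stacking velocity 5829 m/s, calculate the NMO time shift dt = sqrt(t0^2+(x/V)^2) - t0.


x/Vnmo = 1072/5829 = 0.183908
(x/Vnmo)^2 = 0.033822
t0^2 = 4.6656
sqrt(4.6656 + 0.033822) = 2.167815
dt = 2.167815 - 2.16 = 0.007815

0.007815


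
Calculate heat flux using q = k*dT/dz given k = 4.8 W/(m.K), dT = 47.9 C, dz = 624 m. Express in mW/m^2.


q = k * dT / dz * 1000
= 4.8 * 47.9 / 624 * 1000
= 0.368462 * 1000
= 368.4615 mW/m^2

368.4615


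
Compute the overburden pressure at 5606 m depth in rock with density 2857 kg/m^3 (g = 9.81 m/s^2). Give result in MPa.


P = rho * g * z / 1e6
= 2857 * 9.81 * 5606 / 1e6
= 157120315.02 / 1e6
= 157.1203 MPa

157.1203


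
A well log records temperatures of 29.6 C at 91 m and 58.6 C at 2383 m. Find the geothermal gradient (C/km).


dT = 58.6 - 29.6 = 29.0 C
dz = 2383 - 91 = 2292 m
gradient = dT/dz * 1000 = 29.0/2292 * 1000 = 12.6527 C/km

12.6527


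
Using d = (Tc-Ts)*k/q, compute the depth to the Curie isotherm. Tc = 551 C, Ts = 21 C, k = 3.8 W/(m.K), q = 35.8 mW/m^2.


T_Curie - T_surf = 551 - 21 = 530 C
Convert q to W/m^2: 35.8 mW/m^2 = 0.0358 W/m^2
d = 530 * 3.8 / 0.0358 = 56256.98 m

56256.98


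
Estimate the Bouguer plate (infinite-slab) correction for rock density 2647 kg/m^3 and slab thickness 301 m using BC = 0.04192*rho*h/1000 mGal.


BC = 0.04192 * rho * h / 1000
= 0.04192 * 2647 * 301 / 1000
= 33.3996 mGal

33.3996


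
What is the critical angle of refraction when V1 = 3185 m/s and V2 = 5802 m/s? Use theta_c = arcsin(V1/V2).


V1/V2 = 3185/5802 = 0.548949
theta_c = arcsin(0.548949) = 33.2949 degrees

33.2949


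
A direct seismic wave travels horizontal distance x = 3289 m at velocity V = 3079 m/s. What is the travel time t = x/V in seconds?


t = x / V
= 3289 / 3079
= 1.0682 s

1.0682


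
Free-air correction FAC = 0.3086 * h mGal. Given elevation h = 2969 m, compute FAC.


FAC = 0.3086 * h
= 0.3086 * 2969
= 916.2334 mGal

916.2334


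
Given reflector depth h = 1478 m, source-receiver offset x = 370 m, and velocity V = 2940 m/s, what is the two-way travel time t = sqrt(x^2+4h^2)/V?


x^2 + 4h^2 = 370^2 + 4*1478^2 = 136900 + 8737936 = 8874836
sqrt(8874836) = 2979.0663
t = 2979.0663 / 2940 = 1.0133 s

1.0133


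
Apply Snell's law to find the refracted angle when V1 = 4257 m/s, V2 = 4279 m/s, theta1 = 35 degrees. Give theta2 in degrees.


sin(theta1) = sin(35 deg) = 0.573576
sin(theta2) = V2/V1 * sin(theta1) = 4279/4257 * 0.573576 = 0.576541
theta2 = arcsin(0.576541) = 35.2076 degrees

35.2076


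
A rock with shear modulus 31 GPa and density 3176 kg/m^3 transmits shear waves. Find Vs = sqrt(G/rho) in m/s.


Convert G to Pa: G = 31e9 Pa
Compute G/rho = 31e9 / 3176 = 9760705.2897
Vs = sqrt(9760705.2897) = 3124.21 m/s

3124.21


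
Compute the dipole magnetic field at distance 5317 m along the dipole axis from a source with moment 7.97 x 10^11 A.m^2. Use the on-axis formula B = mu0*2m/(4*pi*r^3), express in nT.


m = 7.97 x 10^11 = 797000000000 A.m^2
2m = 1594000000000 A.m^2
r^3 = 5317^3 = 150314190013
B = (4pi*10^-7) * 1594000000000 / (4*pi * 150314190013) * 1e9
= 2003079.475929 / 1888903820300.56 * 1e9
= 1060.4455 nT

1060.4455


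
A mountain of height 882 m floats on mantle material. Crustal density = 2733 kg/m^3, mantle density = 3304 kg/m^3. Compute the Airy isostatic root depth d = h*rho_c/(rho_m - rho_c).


rho_m - rho_c = 3304 - 2733 = 571
d = 882 * 2733 / 571
= 2410506 / 571
= 4221.55 m

4221.55


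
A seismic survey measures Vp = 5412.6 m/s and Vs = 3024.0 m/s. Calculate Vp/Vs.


Vp/Vs = 5412.6 / 3024.0
= 1.7899

1.7899


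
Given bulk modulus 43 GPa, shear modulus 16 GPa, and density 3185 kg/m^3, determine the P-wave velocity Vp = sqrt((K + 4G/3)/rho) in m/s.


First compute the effective modulus:
K + 4G/3 = 43e9 + 4*16e9/3 = 64333333333.33 Pa
Then divide by density:
64333333333.33 / 3185 = 20198848.7703 Pa/(kg/m^3)
Take the square root:
Vp = sqrt(20198848.7703) = 4494.31 m/s

4494.31


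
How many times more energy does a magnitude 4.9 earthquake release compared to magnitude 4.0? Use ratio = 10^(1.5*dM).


M2 - M1 = 4.9 - 4.0 = 0.9
1.5 * 0.9 = 1.35
ratio = 10^1.35 = 22.39

22.39


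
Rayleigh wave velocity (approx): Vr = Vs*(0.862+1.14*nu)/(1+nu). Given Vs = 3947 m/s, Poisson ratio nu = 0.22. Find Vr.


Numerator factor = 0.862 + 1.14*0.22 = 1.1128
Denominator = 1 + 0.22 = 1.22
Vr = 3947 * 1.1128 / 1.22 = 3600.18 m/s

3600.18


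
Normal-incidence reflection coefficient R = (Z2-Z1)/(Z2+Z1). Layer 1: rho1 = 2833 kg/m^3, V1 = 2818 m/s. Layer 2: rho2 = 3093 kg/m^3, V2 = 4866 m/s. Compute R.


Z1 = 2833 * 2818 = 7983394
Z2 = 3093 * 4866 = 15050538
R = (15050538 - 7983394) / (15050538 + 7983394) = 7067144 / 23033932 = 0.3068

0.3068


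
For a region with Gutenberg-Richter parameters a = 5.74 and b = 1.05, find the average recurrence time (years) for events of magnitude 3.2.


log10(N) = 5.74 - 1.05*3.2 = 2.38
N = 10^2.38 = 239.883292
T = 1/N = 1/239.883292 = 0.0042 years

0.0042


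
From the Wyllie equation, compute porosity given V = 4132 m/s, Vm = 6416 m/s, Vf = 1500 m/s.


1/V - 1/Vm = 1/4132 - 1/6416 = 8.615e-05
1/Vf - 1/Vm = 1/1500 - 1/6416 = 0.00051081
phi = 8.615e-05 / 0.00051081 = 0.1687

0.1687


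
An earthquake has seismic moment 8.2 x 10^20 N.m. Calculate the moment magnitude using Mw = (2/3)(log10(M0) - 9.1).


log10(M0) = log10(8.2 x 10^20) = 20.9138
Mw = 2/3 * (20.9138 - 9.1)
= 2/3 * 11.8138
= 7.88

7.88


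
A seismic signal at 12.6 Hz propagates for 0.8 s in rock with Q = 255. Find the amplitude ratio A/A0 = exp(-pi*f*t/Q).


pi*f*t/Q = pi*12.6*0.8/255 = 0.124185
A/A0 = exp(-0.124185) = 0.883216

0.883216


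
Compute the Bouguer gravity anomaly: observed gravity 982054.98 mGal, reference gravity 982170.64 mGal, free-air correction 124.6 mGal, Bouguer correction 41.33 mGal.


BA = g_obs - g_ref + FAC - BC
= 982054.98 - 982170.64 + 124.6 - 41.33
= -32.39 mGal

-32.39


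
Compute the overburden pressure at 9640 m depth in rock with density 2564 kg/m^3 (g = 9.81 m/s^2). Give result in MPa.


P = rho * g * z / 1e6
= 2564 * 9.81 * 9640 / 1e6
= 242473377.6 / 1e6
= 242.4734 MPa

242.4734
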